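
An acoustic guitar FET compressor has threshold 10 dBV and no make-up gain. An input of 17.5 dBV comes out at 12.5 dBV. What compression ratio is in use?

3:1

Input overshoot = 17.5 − 10 = 7.5 dB; output overshoot = 12.5 − 10 = 2.5 dB.
Ratio = 7.5 / 2.5 = 3.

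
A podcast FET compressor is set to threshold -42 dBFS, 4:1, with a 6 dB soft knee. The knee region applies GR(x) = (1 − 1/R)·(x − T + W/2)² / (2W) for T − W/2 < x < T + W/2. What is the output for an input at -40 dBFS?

-41.5625 dBFS

x − T + W/2 = -40 − (-42) + 3 = 5.
GR = (1 − 1/4) × 5² / 12 = 0.75 × 25 / 12 = 1.5625 dB.
Output = -40 − 1.5625 = -41.5625 dBFS.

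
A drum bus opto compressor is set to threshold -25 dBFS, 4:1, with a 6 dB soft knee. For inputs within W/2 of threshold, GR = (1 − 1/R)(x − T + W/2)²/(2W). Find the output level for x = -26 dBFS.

-26.25 dBFS

x − T + W/2 = -26 − (-25) + 3 = 2.
GR = (1 − 1/4) × 2² / 12 = 0.75 × 4 / 12 = 0.25 dB.
Output = -26 − 0.25 = -26.25 dBFS.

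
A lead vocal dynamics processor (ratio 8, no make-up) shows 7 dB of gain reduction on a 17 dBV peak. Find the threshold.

Gain reduction = 17 − 10 = 7 dB; output overshoot = GR / (R − 1) = 7 / 7 = 1 dB.
Threshold = output − output overshoot = 10 − 1 = 9 dBV.

9 dBV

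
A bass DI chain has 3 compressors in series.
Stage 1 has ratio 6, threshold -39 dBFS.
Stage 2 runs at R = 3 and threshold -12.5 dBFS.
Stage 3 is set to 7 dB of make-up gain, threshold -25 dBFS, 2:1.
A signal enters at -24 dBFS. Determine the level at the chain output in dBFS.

Stage 1: 15 dB above -39 dBFS, reduced 6:1 to 2.5 dB above → -36.5 dBFS.
Stage 2: below threshold (-36.5 ≤ -12.5); passes unchanged; output -36.5 dBFS.
Stage 3: -36.5 dBFS is at or below the -25 dBFS threshold — no compression; make-up brings it to -29.5 dBFS.

-29.5 dBFS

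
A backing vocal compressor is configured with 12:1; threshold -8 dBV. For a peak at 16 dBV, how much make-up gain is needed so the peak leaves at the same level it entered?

22 dB

Without make-up, output = threshold + overshoot/12 = -8 + 2 = -6 dBV.
Gap to target: 22 dB.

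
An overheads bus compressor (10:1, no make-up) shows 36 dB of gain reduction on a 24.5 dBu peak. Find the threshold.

-15.5 dBu

Gain reduction = 24.5 − (-11.5) = 36 dB; output overshoot = GR / (R − 1) = 36 / 9 = 4 dB.
Threshold = output − output overshoot = -11.5 − 4 = -15.5 dBu.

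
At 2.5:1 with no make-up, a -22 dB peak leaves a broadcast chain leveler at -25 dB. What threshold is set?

Let T be the threshold. Output overshoot = (input overshoot)/R, so -25 − T = (-22 − T)/2.5.
2.5·(-25 − T) = -22 − T → 1.5·T = -62.5 − (-22) = -40.5.
T = -40.5/1.5 = -27 dB.

-27 dB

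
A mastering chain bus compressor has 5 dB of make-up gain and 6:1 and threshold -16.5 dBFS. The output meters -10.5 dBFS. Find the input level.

Remove make-up: -10.5 − 5 = -15.5 dBFS.
Post-compression overshoot = -15.5 − (-16.5) = 1 dB.
Before 6:1 compression the overshoot was 1 × 6 = 6 dB, so input = -16.5 + 6 = -10.5 dBFS.

-10.5 dBFS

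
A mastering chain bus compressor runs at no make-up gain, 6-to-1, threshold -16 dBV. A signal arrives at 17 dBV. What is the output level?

-10.5 dBV

17 dBV sits 33 dB over threshold.
The 33 dB excess becomes 5.5 dB after 6:1 reduction.
Output = -16 + 5.5 = -10.5 dBV.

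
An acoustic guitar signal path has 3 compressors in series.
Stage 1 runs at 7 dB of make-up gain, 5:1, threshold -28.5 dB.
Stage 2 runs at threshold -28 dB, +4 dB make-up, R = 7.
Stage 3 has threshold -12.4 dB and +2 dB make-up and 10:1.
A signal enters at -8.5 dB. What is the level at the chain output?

-20.5 dB

Stage 1: 20 dB above -28.5 dB, reduced 5:1 to 4 dB above → -24.5 dB; +7 dB make-up → -17.5 dB.
Stage 2: overshoot 10.5 dB → 10.5/7 = 1.5 dB → -26.5 dB; +4 dB make-up → -22.5 dB.
Stage 3: below threshold (-22.5 ≤ -12.4); passes unchanged; make-up brings it to -20.5 dB.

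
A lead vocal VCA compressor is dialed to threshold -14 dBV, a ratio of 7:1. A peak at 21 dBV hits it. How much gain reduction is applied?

30 dB

Overshoot = 21 − (-14) = 35 dB.
After 7:1 compression the overshoot becomes 35/7 = 5 dB.
So the signal is attenuated by 35 − 5 = 30 dB.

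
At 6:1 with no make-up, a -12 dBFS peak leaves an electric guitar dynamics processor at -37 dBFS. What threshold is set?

-42 dBFS

Input is 30 dB above T (since output overshoot × R = input overshoot: (-37 − T)·6 = -12 − T gives T = -42 dBFS).
Check: -42 + (-12 − (-42))/6 = -42 + 5 = -37 dBFS. ✓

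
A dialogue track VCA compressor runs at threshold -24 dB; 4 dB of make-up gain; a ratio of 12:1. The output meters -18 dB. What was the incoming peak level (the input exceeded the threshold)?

Remove make-up: -18 − 4 = -22 dB.
That's 2 dB above the -24 dB threshold.
Input overshoot = R × output overshoot = 24 dB → input = -24 + 24 = 0 dB.

0 dB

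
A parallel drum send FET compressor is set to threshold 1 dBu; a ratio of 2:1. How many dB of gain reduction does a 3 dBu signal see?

3 dBu exceeds the threshold by 2 dB.
A 2:1 ratio leaves 1 dB of that excess.
GR = overshoot in − overshoot out = 2 − 1 = 1 dB.

1 dB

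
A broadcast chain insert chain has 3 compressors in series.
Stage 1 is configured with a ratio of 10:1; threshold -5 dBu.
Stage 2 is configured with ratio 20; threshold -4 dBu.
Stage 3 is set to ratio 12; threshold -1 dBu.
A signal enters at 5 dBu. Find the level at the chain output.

-4 dBu

Stage 1: 5 dBu is 10 dB over -5 dBu; at 10:1 that becomes 1 dB over, giving -4 dBu.
Stage 2: -4 dBu ≤ -4 dBu, so stage 2 doesn't engage; output -4 dBu.
Stage 3: -4 dBu ≤ -1 dBu, so stage 3 doesn't engage; output -4 dBu.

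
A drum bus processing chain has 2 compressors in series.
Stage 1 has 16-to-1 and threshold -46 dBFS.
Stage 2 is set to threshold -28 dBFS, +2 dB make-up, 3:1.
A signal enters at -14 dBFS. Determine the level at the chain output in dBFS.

-42 dBFS

Stage 1: 32 dB above -46 dBFS, reduced 16:1 to 2 dB above → -44 dBFS.
Stage 2: -44 dBFS is at or below the -28 dBFS threshold — no compression; make-up brings it to -42 dBFS.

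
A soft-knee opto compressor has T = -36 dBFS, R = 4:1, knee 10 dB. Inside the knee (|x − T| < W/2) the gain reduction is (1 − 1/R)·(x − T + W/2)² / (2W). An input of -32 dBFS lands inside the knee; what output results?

-35.0375 dBFS

x − T + W/2 = -32 − (-36) + 5 = 9.
GR = (1 − 1/4) × 9² / 20 = 0.75 × 81 / 20 = 3.0375 dB.
Output = -32 − 3.0375 = -35.0375 dBFS.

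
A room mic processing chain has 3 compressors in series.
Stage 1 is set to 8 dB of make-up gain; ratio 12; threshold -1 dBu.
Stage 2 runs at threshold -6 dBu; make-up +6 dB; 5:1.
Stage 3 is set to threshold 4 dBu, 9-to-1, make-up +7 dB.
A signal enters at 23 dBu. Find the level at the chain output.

10 dBu

Stage 1: 24 dB above -1 dBu, reduced 12:1 to 2 dB above → 1 dBu; +8 dB make-up → 9 dBu.
Stage 2: 9 dBu is 15 dB over -6 dBu; at 5:1 that becomes 3 dB over, giving -3 dBu; +6 dB make-up → 3 dBu.
Stage 3: 3 dBu ≤ 4 dBu, so stage 3 doesn't engage; make-up brings it to 10 dBu.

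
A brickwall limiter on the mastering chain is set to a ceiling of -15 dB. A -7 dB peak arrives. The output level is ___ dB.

The limiter clamps the peak to its -15 dB ceiling.

-15 dB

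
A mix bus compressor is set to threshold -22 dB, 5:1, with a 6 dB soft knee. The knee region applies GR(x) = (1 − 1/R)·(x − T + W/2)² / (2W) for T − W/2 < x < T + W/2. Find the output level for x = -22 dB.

-22.6 dB

x − T + W/2 = -22 − (-22) + 3 = 3.
GR = (1 − 1/5) × 3² / 12 = 0.8 × 9 / 12 = 0.6 dB.
Output = -22 − 0.6 = -22.6 dB.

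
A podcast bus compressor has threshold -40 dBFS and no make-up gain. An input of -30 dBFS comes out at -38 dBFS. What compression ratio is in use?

Input overshoot = -30 − (-40) = 10 dB; output overshoot = -38 − (-40) = 2 dB.
Ratio = 10 / 2 = 5.

5:1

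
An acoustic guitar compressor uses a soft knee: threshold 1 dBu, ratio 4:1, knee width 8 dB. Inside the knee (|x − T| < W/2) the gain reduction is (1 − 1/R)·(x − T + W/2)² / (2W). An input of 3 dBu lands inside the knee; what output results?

1.3125 dBu

x − T + W/2 = 3 − 1 + 4 = 6.
GR = (1 − 1/4) × 6² / 16 = 0.75 × 36 / 16 = 1.6875 dB.
Output = 3 − 1.6875 = 1.3125 dBu.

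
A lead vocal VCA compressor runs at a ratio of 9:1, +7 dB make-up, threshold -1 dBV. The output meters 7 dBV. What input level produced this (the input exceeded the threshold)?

8 dBV

Before make-up, the level was 7 − 7 = 0 dBV.
Post-compression overshoot = 0 − (-1) = 1 dB.
Input overshoot = R × output overshoot = 9 dB → input = -1 + 9 = 8 dBV.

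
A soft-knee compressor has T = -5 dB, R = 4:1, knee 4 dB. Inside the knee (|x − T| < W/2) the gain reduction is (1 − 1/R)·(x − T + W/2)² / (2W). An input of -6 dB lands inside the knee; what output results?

x − T + W/2 = -6 − (-5) + 2 = 1.
GR = (1 − 1/4) × 1² / 8 = 0.75 × 1 / 8 = 0.09375 dB.
Output = -6 − 0.09375 = -6.09375 dB.

-6.09375 dB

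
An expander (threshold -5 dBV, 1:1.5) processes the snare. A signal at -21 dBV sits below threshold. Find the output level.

-29 dBV

Undershoot = (-5) − (-21) = 16 dB.
At 1:1.5, that expands to 24 dB under threshold.
Output = -5 − 24 = -29 dBV.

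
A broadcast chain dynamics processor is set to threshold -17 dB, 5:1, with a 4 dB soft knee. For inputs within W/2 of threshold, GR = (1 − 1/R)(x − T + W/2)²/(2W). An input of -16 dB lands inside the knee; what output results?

-16.9 dB

x − T + W/2 = -16 − (-17) + 2 = 3.
GR = (1 − 1/5) × 3² / 8 = 0.8 × 9 / 8 = 0.9 dB.
Output = -16 − 0.9 = -16.9 dB.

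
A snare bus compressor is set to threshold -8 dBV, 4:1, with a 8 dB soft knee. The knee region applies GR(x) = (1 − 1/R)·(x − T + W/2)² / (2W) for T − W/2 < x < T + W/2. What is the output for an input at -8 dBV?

x − T + W/2 = -8 − (-8) + 4 = 4.
GR = (1 − 1/4) × 4² / 16 = 0.75 × 16 / 16 = 0.75 dB.
Output = -8 − 0.75 = -8.75 dBV.

-8.75 dBV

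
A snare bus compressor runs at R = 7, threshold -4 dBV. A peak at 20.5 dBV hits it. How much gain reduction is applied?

Overshoot = 20.5 − (-4) = 24.5 dB.
At 7:1, output sits 24.5/7 = 3.5 dB above threshold.
So the signal is attenuated by 24.5 − 3.5 = 21 dB.

21 dB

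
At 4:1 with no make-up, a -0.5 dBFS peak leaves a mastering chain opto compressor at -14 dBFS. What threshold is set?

Let T be the threshold. Output overshoot = (input overshoot)/R, so -14 − T = (-0.5 − T)/4.
4·(-14 − T) = -0.5 − T → 3·T = -56 − (-0.5) = -55.5.
T = -55.5/3 = -18.5 dBFS.

-18.5 dBFS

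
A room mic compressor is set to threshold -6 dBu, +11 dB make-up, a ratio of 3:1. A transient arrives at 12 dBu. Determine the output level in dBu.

12 dBu sits 18 dB over threshold.
3:1 compression reduces that to 18/3 = 6 dB over.
That puts the output at 0 dBu; make-up adds 11 dB, giving 11 dBu.

11 dBu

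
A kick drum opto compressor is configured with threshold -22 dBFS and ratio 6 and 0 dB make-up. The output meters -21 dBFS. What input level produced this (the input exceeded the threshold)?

That's 1 dB above the -22 dBFS threshold.
Input overshoot = R × output overshoot = 6 dB → input = -22 + 6 = -16 dBFS.

-16 dBFS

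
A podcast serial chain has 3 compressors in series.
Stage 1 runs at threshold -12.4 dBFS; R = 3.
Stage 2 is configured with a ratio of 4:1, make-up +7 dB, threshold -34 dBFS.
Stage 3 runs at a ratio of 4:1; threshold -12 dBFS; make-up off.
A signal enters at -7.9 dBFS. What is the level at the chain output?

Stage 1: -7.9 dBFS is 4.5 dB over -12.4 dBFS; at 3:1 that becomes 1.5 dB over, giving -10.9 dBFS.
Stage 2: 23.1 dB above -34 dBFS, reduced 4:1 to 5.775 dB above → -28.225 dBFS; +7 dB make-up → -21.225 dBFS.
Stage 3: -21.225 dBFS ≤ -12 dBFS, so stage 3 doesn't engage; output -21.225 dBFS.

-21.225 dBFS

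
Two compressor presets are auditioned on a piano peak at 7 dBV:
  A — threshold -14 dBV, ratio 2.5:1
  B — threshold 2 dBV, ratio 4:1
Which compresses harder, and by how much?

A, by 8.85 dB

A: overshoot 21 dB → output overshoot 8.4 dB → GR 12.6 dB.
B: overshoot 5 dB → output overshoot 1.25 dB → GR 3.75 dB.
Difference: 8.85 dB in favour of A.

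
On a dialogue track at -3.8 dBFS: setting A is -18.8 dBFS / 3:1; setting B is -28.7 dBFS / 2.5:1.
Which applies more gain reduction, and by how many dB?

B, by 4.94 dB

A: overshoot 15 dB → output overshoot 5 dB → GR 10 dB.
B: overshoot 24.9 dB → output overshoot 9.96 dB → GR 14.94 dB.
B applies 4.94 dB more gain reduction.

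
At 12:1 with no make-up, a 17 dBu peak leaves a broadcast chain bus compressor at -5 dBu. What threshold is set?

-7 dBu

Input is 24 dB above T (since output overshoot × R = input overshoot: (-5 − T)·12 = 17 − T gives T = -7 dBu).
Check: -7 + (17 − (-7))/12 = -7 + 2 = -5 dBu. ✓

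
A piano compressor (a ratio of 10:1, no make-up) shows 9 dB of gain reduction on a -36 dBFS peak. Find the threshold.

Input is 10 dB above T (since output overshoot × R = input overshoot: (-45 − T)·10 = -36 − T gives T = -46 dBFS).
Check: -46 + (-36 − (-46))/10 = -46 + 1 = -45 dBFS. ✓

-46 dBFS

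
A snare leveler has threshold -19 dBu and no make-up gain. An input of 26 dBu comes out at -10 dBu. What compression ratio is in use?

Input overshoot = 26 − (-19) = 45 dB; output overshoot = -10 − (-19) = 9 dB.
Ratio = 45 / 9 = 5.

5:1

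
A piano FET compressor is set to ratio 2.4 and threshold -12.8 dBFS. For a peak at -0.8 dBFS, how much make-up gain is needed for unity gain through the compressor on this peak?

Without make-up, output = threshold + overshoot/2.4 = -12.8 + 5 = -7.8 dBFS.
Gap to target: 7 dB.

7 dB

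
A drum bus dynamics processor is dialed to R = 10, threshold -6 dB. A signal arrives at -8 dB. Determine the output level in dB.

-8 dB is 2 dB below the -6 dB threshold, so no gain reduction is applied.
Output = input = -8 dB.

-8 dB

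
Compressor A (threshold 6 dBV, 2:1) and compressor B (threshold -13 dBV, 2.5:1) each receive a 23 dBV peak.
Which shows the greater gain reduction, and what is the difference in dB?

A: GR = 17 − 17/2 = 8.5 dB.
B: GR = 36 − 36/2.5 = 21.6 dB.
B applies 13.1 dB more gain reduction.

B, by 13.1 dB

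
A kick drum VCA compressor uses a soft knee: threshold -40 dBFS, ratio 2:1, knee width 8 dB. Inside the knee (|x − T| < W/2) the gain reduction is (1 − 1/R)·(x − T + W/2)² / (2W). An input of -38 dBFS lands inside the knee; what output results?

x − T + W/2 = -38 − (-40) + 4 = 6.
GR = (1 − 1/2) × 6² / 16 = 0.5 × 36 / 16 = 1.125 dB.
Output = -38 − 1.125 = -39.125 dBFS.

-39.125 dBFS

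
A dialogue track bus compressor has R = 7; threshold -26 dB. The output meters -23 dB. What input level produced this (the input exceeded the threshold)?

Post-compression overshoot = -23 − (-26) = 3 dB.
Undo the ratio: input overshoot = 3 × 7 = 21 dB, giving input = -5 dB.

-5 dB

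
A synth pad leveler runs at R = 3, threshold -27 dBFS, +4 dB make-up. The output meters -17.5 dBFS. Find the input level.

Remove make-up: -17.5 − 4 = -21.5 dBFS.
The compressed level sits -21.5 − (-27) = 5.5 dB over threshold.
Input overshoot = R × output overshoot = 16.5 dB → input = -27 + 16.5 = -10.5 dBFS.

-10.5 dBFS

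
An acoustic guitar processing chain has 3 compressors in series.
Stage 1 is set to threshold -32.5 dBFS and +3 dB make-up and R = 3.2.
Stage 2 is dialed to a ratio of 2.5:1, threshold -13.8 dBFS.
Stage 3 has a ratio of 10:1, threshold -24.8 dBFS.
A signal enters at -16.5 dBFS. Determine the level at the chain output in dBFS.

-24.77 dBFS

Stage 1: 16 dB above -32.5 dBFS, reduced 3.2:1 to 5 dB above → -27.5 dBFS; +3 dB make-up → -24.5 dBFS.
Stage 2: -24.5 dBFS ≤ -13.8 dBFS, so stage 2 doesn't engage; output -24.5 dBFS.
Stage 3: overshoot 0.3 dB → 0.3/10 = 0.03 dB → -24.77 dBFS.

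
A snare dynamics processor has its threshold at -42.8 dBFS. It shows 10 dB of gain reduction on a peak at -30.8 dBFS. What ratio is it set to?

Input overshoot = -30.8 − (-42.8) = 12 dB.
Output overshoot = 12 − 10 = 2 dB.
Ratio = input overshoot / output overshoot = 12 / 2 = 6.

6:1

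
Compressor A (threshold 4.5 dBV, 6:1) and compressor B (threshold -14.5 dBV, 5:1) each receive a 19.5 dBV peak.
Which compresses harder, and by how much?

A: overshoot 15 dB → output overshoot 2.5 dB → GR 12.5 dB.
B: overshoot 34 dB → output overshoot 6.8 dB → GR 27.2 dB.
B applies 14.7 dB more gain reduction.

B, by 14.7 dB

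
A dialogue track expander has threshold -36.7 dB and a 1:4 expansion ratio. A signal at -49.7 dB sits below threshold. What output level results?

Below threshold, a 1:4 expander applies gain = (4−1)×(T − x) of attenuation.
(4−1) × 13 = 39 dB, so output = -49.7 − 39 = -88.7 dB.

-88.7 dB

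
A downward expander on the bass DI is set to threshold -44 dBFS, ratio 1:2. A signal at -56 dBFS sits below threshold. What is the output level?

Undershoot = (-44) − (-56) = 12 dB.
At 1:2, that expands to 24 dB under threshold.
Output = -44 − 24 = -68 dBFS.

-68 dBFS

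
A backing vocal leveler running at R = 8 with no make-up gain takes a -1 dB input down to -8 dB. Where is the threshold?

-9 dB

Input is 8 dB above T (since output overshoot × R = input overshoot: (-8 − T)·8 = -1 − T gives T = -9 dB).
Check: -9 + (-1 − (-9))/8 = -9 + 1 = -8 dB. ✓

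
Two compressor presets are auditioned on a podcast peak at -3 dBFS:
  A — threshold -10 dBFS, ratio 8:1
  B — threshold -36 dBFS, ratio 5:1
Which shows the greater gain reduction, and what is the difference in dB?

A: 7 dB over, compressed to 0.875 dB over, so 6.125 dB of GR.
B: 33 dB over, compressed to 6.6 dB over, so 26.4 dB of GR.
B reduces 20.275 dB more.

B, by 20.275 dB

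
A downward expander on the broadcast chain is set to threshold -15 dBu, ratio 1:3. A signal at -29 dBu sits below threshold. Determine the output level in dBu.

-57 dBu

Below threshold, a 1:3 expander applies gain = (3−1)×(T − x) of attenuation.
(3−1) × 14 = 28 dB, so output = -29 − 28 = -57 dBu.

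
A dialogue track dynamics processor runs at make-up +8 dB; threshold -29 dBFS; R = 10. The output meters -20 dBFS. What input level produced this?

-19 dBFS

Remove make-up: -20 − 8 = -28 dBFS.
The compressed level sits -28 − (-29) = 1 dB over threshold.
Undo the ratio: input overshoot = 1 × 10 = 10 dB, giving input = -19 dBFS.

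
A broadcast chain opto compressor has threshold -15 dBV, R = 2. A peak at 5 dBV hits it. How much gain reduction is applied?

10 dB

The signal is 20 dB above threshold.
At 2:1, output sits 20/2 = 10 dB above threshold.
Gain reduction = 20 − 10 = 10 dB.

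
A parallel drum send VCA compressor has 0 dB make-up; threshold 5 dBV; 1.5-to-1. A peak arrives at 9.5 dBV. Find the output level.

8 dBV

Overshoot: 9.5 − 5 = 4.5 dB.
1.5:1 compression reduces that to 4.5/1.5 = 3 dB over.
Output = 5 + 3 = 8 dBV.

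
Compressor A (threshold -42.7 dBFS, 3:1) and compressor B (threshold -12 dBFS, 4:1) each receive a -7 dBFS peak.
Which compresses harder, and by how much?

A, by 20.05 dB

A: 35.7 dB over, compressed to 11.9 dB over, so 23.8 dB of GR.
B: 5 dB over, compressed to 1.25 dB over, so 3.75 dB of GR.
Difference: 20.05 dB in favour of A.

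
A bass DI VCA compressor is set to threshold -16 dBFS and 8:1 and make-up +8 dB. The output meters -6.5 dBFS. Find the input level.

-4 dBFS

Before make-up, the level was -6.5 − 8 = -14.5 dBFS.
The compressed level sits -14.5 − (-16) = 1.5 dB over threshold.
Input overshoot = R × output overshoot = 12 dB → input = -16 + 12 = -4 dBFS.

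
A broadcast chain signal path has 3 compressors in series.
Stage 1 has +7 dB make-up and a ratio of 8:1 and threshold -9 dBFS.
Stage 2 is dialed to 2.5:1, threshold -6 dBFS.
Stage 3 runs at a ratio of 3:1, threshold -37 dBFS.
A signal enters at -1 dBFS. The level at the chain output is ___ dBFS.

-26 dBFS

Stage 1: -1 dBFS is 8 dB over -9 dBFS; at 8:1 that becomes 1 dB over, giving -8 dBFS; +7 dB make-up → -1 dBFS.
Stage 2: 5 dB above -6 dBFS, reduced 2.5:1 to 2 dB above → -4 dBFS.
Stage 3: -4 dBFS is 33 dB over -37 dBFS; at 3:1 that becomes 11 dB over, giving -26 dBFS.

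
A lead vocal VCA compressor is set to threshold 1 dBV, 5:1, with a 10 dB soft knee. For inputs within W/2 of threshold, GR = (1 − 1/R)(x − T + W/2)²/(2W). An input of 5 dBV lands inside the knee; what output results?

1.76 dBV

x − T + W/2 = 5 − 1 + 5 = 9.
GR = (1 − 1/5) × 9² / 20 = 0.8 × 81 / 20 = 3.24 dB.
Output = 5 − 3.24 = 1.76 dBV.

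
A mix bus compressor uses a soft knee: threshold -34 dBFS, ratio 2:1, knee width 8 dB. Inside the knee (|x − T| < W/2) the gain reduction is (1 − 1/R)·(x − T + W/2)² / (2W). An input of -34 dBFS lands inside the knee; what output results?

-34.5 dBFS

x − T + W/2 = -34 − (-34) + 4 = 4.
GR = (1 − 1/2) × 4² / 16 = 0.5 × 16 / 16 = 0.5 dB.
Output = -34 − 0.5 = -34.5 dBFS.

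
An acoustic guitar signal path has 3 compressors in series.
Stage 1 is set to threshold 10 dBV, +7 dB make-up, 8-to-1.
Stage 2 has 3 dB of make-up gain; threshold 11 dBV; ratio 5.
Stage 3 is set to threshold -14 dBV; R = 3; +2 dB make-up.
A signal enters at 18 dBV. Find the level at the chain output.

-2.2 dBV

Stage 1: 18 dBV is 8 dB over 10 dBV; at 8:1 that becomes 1 dB over, giving 11 dBV; +7 dB make-up → 18 dBV.
Stage 2: 7 dB above 11 dBV, reduced 5:1 to 1.4 dB above → 12.4 dBV; +3 dB make-up → 15.4 dBV.
Stage 3: overshoot 29.4 dB → 29.4/3 = 9.8 dB → -4.2 dBV; +2 dB make-up → -2.2 dBV.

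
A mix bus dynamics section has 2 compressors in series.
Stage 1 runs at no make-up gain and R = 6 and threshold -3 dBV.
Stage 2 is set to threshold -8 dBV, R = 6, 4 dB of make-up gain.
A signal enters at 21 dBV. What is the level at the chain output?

Stage 1: overshoot 24 dB → 24/6 = 4 dB → 1 dBV.
Stage 2: overshoot 9 dB → 9/6 = 1.5 dB → -6.5 dBV; +4 dB make-up → -2.5 dBV.

-2.5 dBV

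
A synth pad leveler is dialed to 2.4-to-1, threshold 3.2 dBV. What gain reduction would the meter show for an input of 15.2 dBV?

15.2 dBV exceeds the threshold by 12 dB.
A 2.4:1 ratio leaves 5 dB of that excess.
Gain reduction = 12 − 5 = 7 dB.

7 dB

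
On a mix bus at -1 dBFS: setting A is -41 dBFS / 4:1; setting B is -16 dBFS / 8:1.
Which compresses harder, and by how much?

A, by 16.875 dB

A: overshoot 40 dB → output overshoot 10 dB → GR 30 dB.
B: overshoot 15 dB → output overshoot 1.875 dB → GR 13.125 dB.
A applies 16.875 dB more gain reduction.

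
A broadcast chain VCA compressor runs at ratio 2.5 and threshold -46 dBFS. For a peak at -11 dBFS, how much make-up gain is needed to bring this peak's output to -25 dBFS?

7 dB

The peak compresses to -46 + 35/2.5 = -32 dBFS.
To reach -25 dBFS requires -25 − (-32) = 7 dB of make-up.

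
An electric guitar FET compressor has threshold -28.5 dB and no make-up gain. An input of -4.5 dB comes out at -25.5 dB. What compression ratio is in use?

Input overshoot = -4.5 − (-28.5) = 24 dB; output overshoot = -25.5 − (-28.5) = 3 dB.
Ratio = 24 / 3 = 8.

8:1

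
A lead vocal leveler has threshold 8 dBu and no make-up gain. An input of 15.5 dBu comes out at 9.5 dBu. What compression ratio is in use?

Input overshoot = 15.5 − 8 = 7.5 dB; output overshoot = 9.5 − 8 = 1.5 dB.
Ratio = 7.5 / 1.5 = 5.

5:1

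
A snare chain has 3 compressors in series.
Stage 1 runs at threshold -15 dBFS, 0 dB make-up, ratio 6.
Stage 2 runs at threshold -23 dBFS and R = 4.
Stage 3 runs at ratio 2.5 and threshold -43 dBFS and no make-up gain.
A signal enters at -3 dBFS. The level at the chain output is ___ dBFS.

-34 dBFS

Stage 1: -3 dBFS is 12 dB over -15 dBFS; at 6:1 that becomes 2 dB over, giving -13 dBFS.
Stage 2: -13 dBFS is 10 dB over -23 dBFS; at 4:1 that becomes 2.5 dB over, giving -20.5 dBFS.
Stage 3: 22.5 dB above -43 dBFS, reduced 2.5:1 to 9 dB above → -34 dBFS.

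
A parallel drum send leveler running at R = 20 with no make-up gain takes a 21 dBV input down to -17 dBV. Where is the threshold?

Let T be the threshold. Output overshoot = (input overshoot)/R, so -17 − T = (21 − T)/20.
20·(-17 − T) = 21 − T → 19·T = -340 − 21 = -361.
T = -361/19 = -19 dBV.

-19 dBV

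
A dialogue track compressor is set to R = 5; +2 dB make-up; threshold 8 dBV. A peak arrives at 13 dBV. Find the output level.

13 dBV sits 5 dB over threshold.
At 5:1 the overshoot is divided by 5, leaving 1 dB above threshold.
Output = 8 + 1 = 9 dBV; make-up adds 2 dB, giving 11 dBV.

11 dBV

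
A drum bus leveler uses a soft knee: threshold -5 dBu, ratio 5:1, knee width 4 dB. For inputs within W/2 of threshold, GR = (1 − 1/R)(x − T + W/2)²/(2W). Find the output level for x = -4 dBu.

-4.9 dBu

x − T + W/2 = -4 − (-5) + 2 = 3.
GR = (1 − 1/5) × 3² / 8 = 0.8 × 9 / 8 = 0.9 dB.
Output = -4 − 0.9 = -4.9 dBu.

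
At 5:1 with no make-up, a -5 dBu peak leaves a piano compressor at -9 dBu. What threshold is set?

-10 dBu

Gain reduction = -5 − (-9) = 4 dB; output overshoot = GR / (R − 1) = 4 / 4 = 1 dB.
Threshold = output − output overshoot = -9 − 1 = -10 dBu.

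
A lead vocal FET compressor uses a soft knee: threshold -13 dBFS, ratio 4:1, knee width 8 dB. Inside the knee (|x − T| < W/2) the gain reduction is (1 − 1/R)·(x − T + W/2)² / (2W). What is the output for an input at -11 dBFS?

x − T + W/2 = -11 − (-13) + 4 = 6.
GR = (1 − 1/4) × 6² / 16 = 0.75 × 36 / 16 = 1.6875 dB.
Output = -11 − 1.6875 = -12.6875 dBFS.

-12.6875 dBFS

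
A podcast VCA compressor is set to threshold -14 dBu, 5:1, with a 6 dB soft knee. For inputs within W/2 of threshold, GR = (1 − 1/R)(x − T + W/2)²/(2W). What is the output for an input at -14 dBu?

-14.6 dBu

x − T + W/2 = -14 − (-14) + 3 = 3.
GR = (1 − 1/5) × 3² / 12 = 0.8 × 9 / 12 = 0.6 dB.
Output = -14 − 0.6 = -14.6 dBu.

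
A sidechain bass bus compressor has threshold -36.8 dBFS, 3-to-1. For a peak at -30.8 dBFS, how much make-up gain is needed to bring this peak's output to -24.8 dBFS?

10 dB

The peak compresses to -36.8 + 6/3 = -34.8 dBFS.
To reach -24.8 dBFS requires -24.8 − (-34.8) = 10 dB of make-up.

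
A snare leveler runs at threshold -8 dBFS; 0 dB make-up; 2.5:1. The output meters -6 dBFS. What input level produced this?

That's 2 dB above the -8 dBFS threshold.
Input overshoot = R × output overshoot = 5 dB → input = -8 + 5 = -3 dBFS.

-3 dBFS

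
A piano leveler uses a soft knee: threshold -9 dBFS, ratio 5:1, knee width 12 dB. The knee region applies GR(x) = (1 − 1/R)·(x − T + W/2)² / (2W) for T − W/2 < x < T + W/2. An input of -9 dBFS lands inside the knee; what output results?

x − T + W/2 = -9 − (-9) + 6 = 6.
GR = (1 − 1/5) × 6² / 24 = 0.8 × 36 / 24 = 1.2 dB.
Output = -9 − 1.2 = -10.2 dBFS.

-10.2 dBFS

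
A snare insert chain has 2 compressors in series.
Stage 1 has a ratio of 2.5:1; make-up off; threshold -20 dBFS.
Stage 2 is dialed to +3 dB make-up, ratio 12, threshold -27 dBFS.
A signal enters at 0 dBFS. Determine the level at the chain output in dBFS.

Stage 1: overshoot 20 dB → 20/2.5 = 8 dB → -12 dBFS.
Stage 2: overshoot 15 dB → 15/12 = 1.25 dB → -25.75 dBFS; +3 dB make-up → -22.75 dBFS.

-22.75 dBFS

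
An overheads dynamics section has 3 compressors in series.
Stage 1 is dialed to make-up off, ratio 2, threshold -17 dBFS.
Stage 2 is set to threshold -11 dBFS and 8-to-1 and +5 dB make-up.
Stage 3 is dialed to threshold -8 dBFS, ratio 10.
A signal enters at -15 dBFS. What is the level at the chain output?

-11 dBFS

Stage 1: -15 dBFS is 2 dB over -17 dBFS; at 2:1 that becomes 1 dB over, giving -16 dBFS.
Stage 2: below threshold (-16 ≤ -11); passes unchanged; make-up brings it to -11 dBFS.
Stage 3: -11 dBFS ≤ -8 dBFS, so stage 3 doesn't engage; output -11 dBFS.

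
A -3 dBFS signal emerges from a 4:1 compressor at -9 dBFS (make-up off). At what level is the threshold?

Gain reduction = -3 − (-9) = 6 dB; output overshoot = GR / (R − 1) = 6 / 3 = 2 dB.
Threshold = output − output overshoot = -9 − 2 = -11 dBFS.

-11 dBFS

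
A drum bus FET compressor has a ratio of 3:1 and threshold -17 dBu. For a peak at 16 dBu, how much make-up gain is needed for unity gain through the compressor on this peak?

22 dB

The peak compresses to -17 + 33/3 = -6 dBu.
To reach 16 dBu requires 16 − (-6) = 22 dB of make-up.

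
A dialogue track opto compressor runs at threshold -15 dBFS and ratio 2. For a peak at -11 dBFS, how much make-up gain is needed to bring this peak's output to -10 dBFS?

The peak compresses to -15 + 4/2 = -13 dBFS.
To reach -10 dBFS requires -10 − (-13) = 3 dB of make-up.

3 dB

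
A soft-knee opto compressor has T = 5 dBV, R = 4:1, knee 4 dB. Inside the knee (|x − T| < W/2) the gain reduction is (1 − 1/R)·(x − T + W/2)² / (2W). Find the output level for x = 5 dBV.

x − T + W/2 = 5 − 5 + 2 = 2.
GR = (1 − 1/4) × 2² / 8 = 0.75 × 4 / 8 = 0.375 dB.
Output = 5 − 0.375 = 4.625 dBV.

4.625 dBV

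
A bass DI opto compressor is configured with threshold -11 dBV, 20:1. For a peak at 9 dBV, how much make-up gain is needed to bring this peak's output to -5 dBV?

5 dB

The peak compresses to -11 + 20/20 = -10 dBV.
To reach -5 dBV requires -5 − (-10) = 5 dB of make-up.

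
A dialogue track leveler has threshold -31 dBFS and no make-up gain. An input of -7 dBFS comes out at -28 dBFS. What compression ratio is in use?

8:1

Input overshoot = -7 − (-31) = 24 dB; output overshoot = -28 − (-31) = 3 dB.
Ratio = 24 / 3 = 8.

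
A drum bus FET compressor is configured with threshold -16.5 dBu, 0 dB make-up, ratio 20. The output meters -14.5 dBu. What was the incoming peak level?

23.5 dBu

That's 2 dB above the -16.5 dBu threshold.
Before 20:1 compression the overshoot was 2 × 20 = 40 dB, so input = -16.5 + 40 = 23.5 dBu.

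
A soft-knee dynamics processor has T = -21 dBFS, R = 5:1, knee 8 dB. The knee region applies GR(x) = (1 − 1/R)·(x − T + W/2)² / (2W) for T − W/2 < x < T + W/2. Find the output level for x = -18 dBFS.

-20.45 dBFS

x − T + W/2 = -18 − (-21) + 4 = 7.
GR = (1 − 1/5) × 7² / 16 = 0.8 × 49 / 16 = 2.45 dB.
Output = -18 − 2.45 = -20.45 dBFS.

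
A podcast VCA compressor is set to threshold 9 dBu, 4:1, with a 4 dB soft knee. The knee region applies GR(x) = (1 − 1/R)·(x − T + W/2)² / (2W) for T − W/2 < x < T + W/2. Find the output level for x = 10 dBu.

9.15625 dBu

x − T + W/2 = 10 − 9 + 2 = 3.
GR = (1 − 1/4) × 3² / 8 = 0.75 × 9 / 8 = 0.84375 dB.
Output = 10 − 0.84375 = 9.15625 dBu.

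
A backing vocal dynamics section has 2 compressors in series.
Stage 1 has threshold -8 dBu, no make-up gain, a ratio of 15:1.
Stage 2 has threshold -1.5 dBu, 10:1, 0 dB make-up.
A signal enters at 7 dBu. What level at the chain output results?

-7 dBu

Stage 1: 7 dBu is 15 dB over -8 dBu; at 15:1 that becomes 1 dB over, giving -7 dBu.
Stage 2: -7 dBu is at or below the -1.5 dBu threshold — no compression; output -7 dBu.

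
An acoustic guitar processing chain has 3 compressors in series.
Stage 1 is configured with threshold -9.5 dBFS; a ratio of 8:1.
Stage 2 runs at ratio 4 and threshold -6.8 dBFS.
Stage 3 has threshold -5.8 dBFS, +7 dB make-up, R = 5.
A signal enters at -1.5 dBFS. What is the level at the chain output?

Stage 1: 8 dB above -9.5 dBFS, reduced 8:1 to 1 dB above → -8.5 dBFS.
Stage 2: -8.5 dBFS ≤ -6.8 dBFS, so stage 2 doesn't engage; output -8.5 dBFS.
Stage 3: -8.5 dBFS is at or below the -5.8 dBFS threshold — no compression; make-up brings it to -1.5 dBFS.

-1.5 dBFS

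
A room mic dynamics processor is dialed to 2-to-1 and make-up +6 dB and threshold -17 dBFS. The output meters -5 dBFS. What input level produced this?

Before make-up, the level was -5 − 6 = -11 dBFS.
Post-compression overshoot = -11 − (-17) = 6 dB.
Input overshoot = R × output overshoot = 12 dB → input = -17 + 12 = -5 dBFS.

-5 dBFS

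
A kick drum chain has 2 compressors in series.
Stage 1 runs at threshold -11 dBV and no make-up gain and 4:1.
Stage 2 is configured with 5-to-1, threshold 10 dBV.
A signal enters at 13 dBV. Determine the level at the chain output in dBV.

-5 dBV

Stage 1: overshoot 24 dB → 24/4 = 6 dB → -5 dBV.
Stage 2: below threshold (-5 ≤ 10); passes unchanged; output -5 dBV.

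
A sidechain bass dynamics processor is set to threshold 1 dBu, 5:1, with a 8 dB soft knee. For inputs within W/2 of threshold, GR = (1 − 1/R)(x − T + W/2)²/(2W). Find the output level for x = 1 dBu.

0.2 dBu

x − T + W/2 = 1 − 1 + 4 = 4.
GR = (1 − 1/5) × 4² / 16 = 0.8 × 16 / 16 = 0.8 dB.
Output = 1 − 0.8 = 0.2 dBu.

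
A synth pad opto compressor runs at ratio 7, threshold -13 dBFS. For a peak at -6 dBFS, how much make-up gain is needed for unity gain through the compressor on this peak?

6 dB

The peak compresses to -13 + 7/7 = -12 dBFS.
To reach -6 dBFS requires -6 − (-12) = 6 dB of make-up.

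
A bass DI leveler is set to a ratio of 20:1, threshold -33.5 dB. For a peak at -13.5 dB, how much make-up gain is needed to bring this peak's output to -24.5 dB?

8 dB

The peak compresses to -33.5 + 20/20 = -32.5 dB.
To reach -24.5 dB requires -24.5 − (-32.5) = 8 dB of make-up.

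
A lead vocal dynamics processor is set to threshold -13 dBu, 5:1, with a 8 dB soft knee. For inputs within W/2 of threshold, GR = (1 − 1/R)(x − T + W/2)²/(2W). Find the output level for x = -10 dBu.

x − T + W/2 = -10 − (-13) + 4 = 7.
GR = (1 − 1/5) × 7² / 16 = 0.8 × 49 / 16 = 2.45 dB.
Output = -10 − 2.45 = -12.45 dBu.

-12.45 dBu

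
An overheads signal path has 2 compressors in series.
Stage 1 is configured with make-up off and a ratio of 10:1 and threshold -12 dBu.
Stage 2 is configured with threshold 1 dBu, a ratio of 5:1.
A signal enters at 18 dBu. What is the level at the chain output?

Stage 1: 18 dBu is 30 dB over -12 dBu; at 10:1 that becomes 3 dB over, giving -9 dBu.
Stage 2: -9 dBu is at or below the 1 dBu threshold — no compression; output -9 dBu.

-9 dBu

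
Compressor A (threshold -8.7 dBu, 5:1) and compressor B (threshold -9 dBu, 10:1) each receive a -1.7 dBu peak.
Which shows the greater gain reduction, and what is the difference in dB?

A: overshoot 7 dB → output overshoot 1.4 dB → GR 5.6 dB.
B: overshoot 7.3 dB → output overshoot 0.73 dB → GR 6.57 dB.
B applies 0.97 dB more gain reduction.

B, by 0.97 dB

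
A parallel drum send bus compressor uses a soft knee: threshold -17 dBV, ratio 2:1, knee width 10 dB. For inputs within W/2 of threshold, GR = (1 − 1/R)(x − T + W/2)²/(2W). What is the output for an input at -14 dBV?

x − T + W/2 = -14 − (-17) + 5 = 8.
GR = (1 − 1/2) × 8² / 20 = 0.5 × 64 / 20 = 1.6 dB.
Output = -14 − 1.6 = -15.6 dBV.

-15.6 dBV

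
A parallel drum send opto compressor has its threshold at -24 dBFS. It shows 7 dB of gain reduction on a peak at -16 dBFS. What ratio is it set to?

Input overshoot = -16 − (-24) = 8 dB.
Output overshoot = 8 − 7 = 1 dB.
Ratio = input overshoot / output overshoot = 8 / 1 = 8.

8:1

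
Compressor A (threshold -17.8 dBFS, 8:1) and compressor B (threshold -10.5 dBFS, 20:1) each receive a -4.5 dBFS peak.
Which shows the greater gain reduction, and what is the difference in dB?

A: GR = 13.3 − 13.3/8 = 11.6375 dB.
B: GR = 6 − 6/20 = 5.7 dB.
A reduces 5.9375 dB more.

A, by 5.9375 dB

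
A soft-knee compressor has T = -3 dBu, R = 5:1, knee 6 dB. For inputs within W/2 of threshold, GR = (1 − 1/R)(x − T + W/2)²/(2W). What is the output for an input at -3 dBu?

x − T + W/2 = -3 − (-3) + 3 = 3.
GR = (1 − 1/5) × 3² / 12 = 0.8 × 9 / 12 = 0.6 dB.
Output = -3 − 0.6 = -3.6 dBu.

-3.6 dBu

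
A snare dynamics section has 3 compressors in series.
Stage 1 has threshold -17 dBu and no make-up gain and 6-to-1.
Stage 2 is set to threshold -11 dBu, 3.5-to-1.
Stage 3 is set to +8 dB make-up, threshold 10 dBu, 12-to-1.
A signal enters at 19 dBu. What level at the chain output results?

-3 dBu

Stage 1: 19 dBu is 36 dB over -17 dBu; at 6:1 that becomes 6 dB over, giving -11 dBu.
Stage 2: below threshold (-11 ≤ -11); passes unchanged; output -11 dBu.
Stage 3: below threshold (-11 ≤ 10); passes unchanged; make-up brings it to -3 dBu.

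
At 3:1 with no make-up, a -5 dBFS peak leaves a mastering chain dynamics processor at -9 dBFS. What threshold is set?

Gain reduction = -5 − (-9) = 4 dB; output overshoot = GR / (R − 1) = 4 / 2 = 2 dB.
Threshold = output − output overshoot = -9 − 2 = -11 dBFS.

-11 dBFS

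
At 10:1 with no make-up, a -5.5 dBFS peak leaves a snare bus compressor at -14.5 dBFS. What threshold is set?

Let T be the threshold. Output overshoot = (input overshoot)/R, so -14.5 − T = (-5.5 − T)/10.
10·(-14.5 − T) = -5.5 − T → 9·T = -145 − (-5.5) = -139.5.
T = -139.5/9 = -15.5 dBFS.

-15.5 dBFS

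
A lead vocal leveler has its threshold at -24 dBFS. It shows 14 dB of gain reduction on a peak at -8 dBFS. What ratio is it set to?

Input overshoot = -8 − (-24) = 16 dB.
Output overshoot = 16 − 14 = 2 dB.
Ratio = input overshoot / output overshoot = 16 / 2 = 8.

8:1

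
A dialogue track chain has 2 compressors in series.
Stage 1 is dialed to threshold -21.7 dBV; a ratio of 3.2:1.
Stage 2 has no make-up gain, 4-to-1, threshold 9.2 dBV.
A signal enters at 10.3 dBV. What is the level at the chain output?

-11.7 dBV

Stage 1: overshoot 32 dB → 32/3.2 = 10 dB → -11.7 dBV.
Stage 2: -11.7 dBV ≤ 9.2 dBV, so stage 2 doesn't engage; output -11.7 dBV.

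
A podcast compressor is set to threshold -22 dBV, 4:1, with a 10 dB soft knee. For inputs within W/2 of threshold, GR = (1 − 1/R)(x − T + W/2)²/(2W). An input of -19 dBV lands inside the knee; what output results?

x − T + W/2 = -19 − (-22) + 5 = 8.
GR = (1 − 1/4) × 8² / 20 = 0.75 × 64 / 20 = 2.4 dB.
Output = -19 − 2.4 = -21.4 dBV.

-21.4 dBV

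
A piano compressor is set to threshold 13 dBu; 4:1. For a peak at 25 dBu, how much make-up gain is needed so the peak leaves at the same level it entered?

The peak compresses to 13 + 12/4 = 16 dBu.
To reach 25 dBu requires 25 − 16 = 9 dB of make-up.

9 dB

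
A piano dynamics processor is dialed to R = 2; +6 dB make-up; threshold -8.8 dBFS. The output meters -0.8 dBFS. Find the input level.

Remove make-up: -0.8 − 6 = -6.8 dBFS.
The compressed level sits -6.8 − (-8.8) = 2 dB over threshold.
Undo the ratio: input overshoot = 2 × 2 = 4 dB, giving input = -4.8 dBFS.

-4.8 dBFS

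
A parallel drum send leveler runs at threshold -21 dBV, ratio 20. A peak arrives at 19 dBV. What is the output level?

Overshoot: 19 − (-21) = 40 dB.
At 20:1 the overshoot is divided by 20, leaving 2 dB above threshold.
So the level is -21 + 2 = -19 dBV.

-19 dBV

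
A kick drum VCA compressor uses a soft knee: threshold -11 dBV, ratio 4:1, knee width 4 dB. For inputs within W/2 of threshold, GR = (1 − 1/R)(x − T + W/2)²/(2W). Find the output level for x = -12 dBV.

x − T + W/2 = -12 − (-11) + 2 = 1.
GR = (1 − 1/4) × 1² / 8 = 0.75 × 1 / 8 = 0.09375 dB.
Output = -12 − 0.09375 = -12.09375 dBV.

-12.09375 dBV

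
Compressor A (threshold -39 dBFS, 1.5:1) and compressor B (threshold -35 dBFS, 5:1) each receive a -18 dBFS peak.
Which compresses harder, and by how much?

A: GR = 21 − 21/1.5 = 7 dB.
B: GR = 17 − 17/5 = 13.6 dB.
B reduces 6.6 dB more.

B, by 6.6 dB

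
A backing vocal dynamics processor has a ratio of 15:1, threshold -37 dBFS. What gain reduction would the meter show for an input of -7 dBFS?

The signal is 30 dB above threshold.
At 15:1, output sits 30/15 = 2 dB above threshold.
Gain reduction = 30 − 2 = 28 dB.

28 dB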